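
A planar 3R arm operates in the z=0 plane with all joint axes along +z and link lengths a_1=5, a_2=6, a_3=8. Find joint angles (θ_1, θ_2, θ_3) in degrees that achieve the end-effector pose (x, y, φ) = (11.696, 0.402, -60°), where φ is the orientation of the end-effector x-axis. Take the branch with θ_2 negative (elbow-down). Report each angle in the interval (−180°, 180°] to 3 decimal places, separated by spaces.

wrist centre = target − a_3·(cos φ, sin φ) = (7.6960, 7.3302)
cos θ_2 = (112.9603−5²−6²)/(2·5·6) = 0.8660; θ_2 = -30.0023° (elbow-down)
β = atan2(7.3302,7.6960) = 43.6055°; ψ = atan2(-3.0002,10.1960) = -16.3967°
θ_1 = β − ψ = 60.0022°
θ_3 = φ − θ_1 − θ_2 = -89.9998° (wrapped to (-180°,180°])

60.002 -30.002 -90.000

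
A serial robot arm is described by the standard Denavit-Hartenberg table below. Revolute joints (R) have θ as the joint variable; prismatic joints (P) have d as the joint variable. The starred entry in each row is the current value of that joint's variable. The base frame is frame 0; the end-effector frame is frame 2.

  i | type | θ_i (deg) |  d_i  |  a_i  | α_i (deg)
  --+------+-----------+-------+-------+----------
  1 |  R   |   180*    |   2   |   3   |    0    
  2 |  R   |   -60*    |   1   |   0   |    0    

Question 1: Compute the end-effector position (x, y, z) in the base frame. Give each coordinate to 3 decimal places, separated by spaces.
-3.000 0.000 3.000

after link 1: o_1 = (-3.0000, 0.0000, 2.0000)
after link 2: o_2 = (-3.0000, 0.0000, 3.0000)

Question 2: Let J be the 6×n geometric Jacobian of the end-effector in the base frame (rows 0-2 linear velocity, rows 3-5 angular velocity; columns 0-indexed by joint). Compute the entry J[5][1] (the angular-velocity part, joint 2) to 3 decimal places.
1.000

axis z_1 = (0.0000,0.0000,1.0000); lever o_n−o_1 = (0.0000,0.0000,1.0000)
cross product → J_v[:, 1] = (0.0000,0.0000,0.0000)
J_ω[:, 1] = z_1
entry J[5][1] = 1.0000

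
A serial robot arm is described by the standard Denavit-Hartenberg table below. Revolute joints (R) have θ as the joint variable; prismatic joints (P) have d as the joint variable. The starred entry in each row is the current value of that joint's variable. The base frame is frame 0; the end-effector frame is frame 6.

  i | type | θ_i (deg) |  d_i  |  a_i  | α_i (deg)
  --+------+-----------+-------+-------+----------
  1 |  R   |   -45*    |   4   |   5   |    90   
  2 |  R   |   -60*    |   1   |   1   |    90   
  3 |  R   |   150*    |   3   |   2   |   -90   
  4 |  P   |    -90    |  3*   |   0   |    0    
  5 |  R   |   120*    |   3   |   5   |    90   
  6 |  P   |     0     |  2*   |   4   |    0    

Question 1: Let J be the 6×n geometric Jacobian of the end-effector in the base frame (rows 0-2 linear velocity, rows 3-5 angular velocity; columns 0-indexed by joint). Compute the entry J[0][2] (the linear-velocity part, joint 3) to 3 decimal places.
8.660

axis z_2 = (-0.6124,0.6124,-0.5000); lever o_n−o_2 = (-4.6499,4.3657,10.5777)
cross product → J_v[:, 2] = (8.6604,8.8025,0.1740)
J_ω[:, 2] = z_2
entry J[0][2] = 8.6604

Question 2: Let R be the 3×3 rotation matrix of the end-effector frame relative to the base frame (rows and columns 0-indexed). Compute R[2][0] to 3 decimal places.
0.900

End-effector x-axis (col 0 of R) = (-0.2652,-0.3472,0.8995)
R[2][0] = 0.8995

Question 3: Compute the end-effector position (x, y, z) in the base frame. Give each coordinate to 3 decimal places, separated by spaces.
-1.468 -0.230 13.712

after link 1: o_1 = (3.5355, -3.5355, 4.0000)
after link 2: o_2 = (3.1820, -4.5962, 3.1340)
after link 3: o_3 = (0.0254, -2.8538, 3.1340)
after link 4: o_4 = (1.3322, -0.4864, 4.4330)
after link 5: o_5 = (1.3131, 0.1450, 10.2296)
after link 6: o_6 = (-1.4679, -0.2305, 13.7117)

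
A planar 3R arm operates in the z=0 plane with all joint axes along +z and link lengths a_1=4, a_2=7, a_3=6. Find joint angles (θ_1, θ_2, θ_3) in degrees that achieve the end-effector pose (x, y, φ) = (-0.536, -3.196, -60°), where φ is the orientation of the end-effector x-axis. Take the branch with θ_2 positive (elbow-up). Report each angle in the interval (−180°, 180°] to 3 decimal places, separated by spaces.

30.003 149.997 120.000

wrist centre = target − a_3·(cos φ, sin φ) = (-3.5360, 2.0002)
cos θ_2 = (16.5039−4²−7²)/(2·4·7) = -0.8660; θ_2 = 149.9973° (elbow-up)
β = atan2(2.0002,-3.5360) = 150.5052°; ψ = atan2(3.5003,-2.0620) = 120.5022°
θ_1 = β − ψ = 30.0029°
θ_3 = φ − θ_1 − θ_2 = 119.9998° (wrapped to (-180°,180°])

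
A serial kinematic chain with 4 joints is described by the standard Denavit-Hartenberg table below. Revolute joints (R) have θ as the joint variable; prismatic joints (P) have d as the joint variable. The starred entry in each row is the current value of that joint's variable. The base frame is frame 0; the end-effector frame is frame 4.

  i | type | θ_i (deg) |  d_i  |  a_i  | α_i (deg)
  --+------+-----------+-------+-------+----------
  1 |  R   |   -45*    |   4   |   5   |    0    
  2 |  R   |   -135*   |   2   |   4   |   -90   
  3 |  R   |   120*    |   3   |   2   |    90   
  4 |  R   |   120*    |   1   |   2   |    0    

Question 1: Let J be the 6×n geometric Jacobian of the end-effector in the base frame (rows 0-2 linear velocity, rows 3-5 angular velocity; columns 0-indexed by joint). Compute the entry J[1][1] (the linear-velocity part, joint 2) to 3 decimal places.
-4.366

axis z_1 = (0.0000,0.0000,1.0000); lever o_n−o_1 = (-4.3660,-4.7321,0.6340)
cross product → J_v[:, 1] = (4.7321,-4.3660,0.0000)
J_ω[:, 1] = z_1
entry J[1][1] = -4.3660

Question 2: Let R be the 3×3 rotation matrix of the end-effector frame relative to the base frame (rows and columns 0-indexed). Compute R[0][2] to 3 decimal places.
-0.866

End-effector z-axis (col 2 of R) = (-0.8660,-0.0000,-0.5000)
R[0][2] = -0.8660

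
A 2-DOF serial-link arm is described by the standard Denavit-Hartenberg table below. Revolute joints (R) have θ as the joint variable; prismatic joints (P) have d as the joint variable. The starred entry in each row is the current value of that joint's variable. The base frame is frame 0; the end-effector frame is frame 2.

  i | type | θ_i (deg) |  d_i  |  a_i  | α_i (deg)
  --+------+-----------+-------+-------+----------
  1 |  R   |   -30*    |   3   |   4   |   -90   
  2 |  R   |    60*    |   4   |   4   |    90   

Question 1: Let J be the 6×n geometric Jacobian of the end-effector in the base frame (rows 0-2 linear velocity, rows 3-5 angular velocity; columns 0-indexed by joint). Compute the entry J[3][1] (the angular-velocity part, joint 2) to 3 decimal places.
axis z_1 = (0.5000,0.8660,0.0000); lever o_n−o_1 = (3.7321,2.4641,-3.4641)
cross product → J_v[:, 1] = (-3.0000,1.7321,-2.0000)
J_ω[:, 1] = z_1
entry J[3][1] = 0.5000

0.500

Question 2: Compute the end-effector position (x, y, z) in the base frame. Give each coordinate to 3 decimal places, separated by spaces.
after link 1: o_1 = (3.4641, -2.0000, 3.0000)
after link 2: o_2 = (7.1962, 0.4641, -0.4641)

7.196 0.464 -0.464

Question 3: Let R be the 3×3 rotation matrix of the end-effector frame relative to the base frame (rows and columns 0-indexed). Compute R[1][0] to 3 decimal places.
End-effector x-axis (col 0 of R) = (0.4330,-0.2500,-0.8660)
R[1][0] = -0.2500

-0.250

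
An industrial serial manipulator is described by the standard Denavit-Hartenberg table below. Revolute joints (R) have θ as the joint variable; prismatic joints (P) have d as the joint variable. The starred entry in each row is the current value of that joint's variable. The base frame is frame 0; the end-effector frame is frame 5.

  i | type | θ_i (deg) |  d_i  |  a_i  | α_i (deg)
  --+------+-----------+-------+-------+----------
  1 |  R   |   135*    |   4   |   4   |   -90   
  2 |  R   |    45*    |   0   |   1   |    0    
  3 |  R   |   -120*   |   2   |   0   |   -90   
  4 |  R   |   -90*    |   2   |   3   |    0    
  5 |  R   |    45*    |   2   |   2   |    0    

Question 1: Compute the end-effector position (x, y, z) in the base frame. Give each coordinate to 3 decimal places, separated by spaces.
-10.855 1.784 3.624

after link 1: o_1 = (-2.8284, 2.8284, 4.0000)
after link 2: o_2 = (-3.3284, 3.3284, 3.2929)
after link 3: o_3 = (-4.7426, 1.9142, 3.2929)
after link 4: o_4 = (-8.2300, 1.1589, 2.7753)
after link 5: o_5 = (-10.8548, 1.7838, 3.6236)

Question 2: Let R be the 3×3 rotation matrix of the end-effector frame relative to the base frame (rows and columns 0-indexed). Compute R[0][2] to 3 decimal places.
-0.683

End-effector z-axis (col 2 of R) = (-0.6830,0.6830,-0.2588)
R[0][2] = -0.6830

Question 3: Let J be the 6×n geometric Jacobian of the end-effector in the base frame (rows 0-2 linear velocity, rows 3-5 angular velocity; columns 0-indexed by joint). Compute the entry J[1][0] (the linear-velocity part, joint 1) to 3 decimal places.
-10.855

axis z_0 = ẑ; lever o_n−o_0 = (-10.8548,1.7838,3.6236)
cross product → J_v[:, 0] = (-1.7838,-10.8548,0.0000)
J_ω[:, 0] = z_0
entry J[1][0] = -10.8548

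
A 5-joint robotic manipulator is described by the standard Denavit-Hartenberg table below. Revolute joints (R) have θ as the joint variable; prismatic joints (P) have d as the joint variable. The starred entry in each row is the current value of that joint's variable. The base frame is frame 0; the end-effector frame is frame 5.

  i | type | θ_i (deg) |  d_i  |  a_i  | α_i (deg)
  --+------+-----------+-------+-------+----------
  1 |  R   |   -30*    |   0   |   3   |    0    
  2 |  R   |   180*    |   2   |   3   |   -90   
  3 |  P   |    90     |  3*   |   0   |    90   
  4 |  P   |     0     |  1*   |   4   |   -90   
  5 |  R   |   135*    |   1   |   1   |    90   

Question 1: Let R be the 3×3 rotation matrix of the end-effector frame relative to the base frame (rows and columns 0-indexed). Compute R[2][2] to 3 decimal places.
-0.707

End-effector z-axis (col 2 of R) = (0.6124,-0.3536,-0.7071)
R[2][2] = -0.7071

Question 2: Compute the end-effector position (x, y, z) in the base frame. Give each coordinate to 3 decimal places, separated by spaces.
after link 1: o_1 = (2.5981, -1.5000, 0.0000)
after link 2: o_2 = (0.0000, 0.0000, 2.0000)
after link 3: o_3 = (-1.5000, -2.5981, 2.0000)
after link 4: o_4 = (-2.3660, -2.0981, -2.0000)
after link 5: o_5 = (-2.2537, -3.3177, -1.2929)

-2.254 -3.318 -1.293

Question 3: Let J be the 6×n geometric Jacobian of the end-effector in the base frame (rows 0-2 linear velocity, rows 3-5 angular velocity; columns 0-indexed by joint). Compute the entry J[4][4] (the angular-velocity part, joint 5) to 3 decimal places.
axis z_4 = (-0.5000,-0.8660,0.0000); lever o_n−o_4 = (0.1124,-1.2196,0.7071)
cross product → J_v[:, 4] = (-0.6124,0.3536,0.7071)
J_ω[:, 4] = z_4
entry J[4][4] = -0.8660

-0.866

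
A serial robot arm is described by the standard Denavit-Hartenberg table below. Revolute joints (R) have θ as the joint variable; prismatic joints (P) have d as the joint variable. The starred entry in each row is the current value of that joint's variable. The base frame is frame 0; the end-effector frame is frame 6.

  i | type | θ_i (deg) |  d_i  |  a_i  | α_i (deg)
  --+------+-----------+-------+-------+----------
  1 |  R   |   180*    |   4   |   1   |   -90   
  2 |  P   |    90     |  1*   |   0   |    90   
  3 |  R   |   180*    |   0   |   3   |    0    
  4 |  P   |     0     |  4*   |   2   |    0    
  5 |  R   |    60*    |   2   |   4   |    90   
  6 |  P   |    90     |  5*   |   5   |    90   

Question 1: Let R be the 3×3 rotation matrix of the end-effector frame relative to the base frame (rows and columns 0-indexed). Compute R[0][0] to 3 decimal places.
End-effector x-axis (col 0 of R) = (-1.0000,0.0000,0.0000)
R[0][0] = -1.0000

-1.000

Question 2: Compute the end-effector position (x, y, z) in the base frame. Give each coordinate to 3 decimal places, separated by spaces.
-12.000 -0.036 15.330

after link 1: o_1 = (-1.0000, 0.0000, 4.0000)
after link 2: o_2 = (-1.0000, -1.0000, 4.0000)
after link 3: o_3 = (-1.0000, -1.0000, 7.0000)
after link 4: o_4 = (-5.0000, -1.0000, 9.0000)
after link 5: o_5 = (-7.0000, 2.4641, 11.0000)
after link 6: o_6 = (-12.0000, -0.0359, 15.3301)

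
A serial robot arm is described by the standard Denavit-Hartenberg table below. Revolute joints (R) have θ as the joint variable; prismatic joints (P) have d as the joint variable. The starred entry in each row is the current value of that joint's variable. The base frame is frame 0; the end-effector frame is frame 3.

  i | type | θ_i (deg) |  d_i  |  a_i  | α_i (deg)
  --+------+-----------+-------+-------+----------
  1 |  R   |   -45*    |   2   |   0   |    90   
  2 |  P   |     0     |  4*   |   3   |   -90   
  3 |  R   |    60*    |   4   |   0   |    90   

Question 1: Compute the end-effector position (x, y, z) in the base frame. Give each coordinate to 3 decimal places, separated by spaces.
after link 1: o_1 = (0.0000, 0.0000, 2.0000)
after link 2: o_2 = (-0.7071, -4.9497, 2.0000)
after link 3: o_3 = (-0.7071, -4.9497, 6.0000)

-0.707 -4.950 6.000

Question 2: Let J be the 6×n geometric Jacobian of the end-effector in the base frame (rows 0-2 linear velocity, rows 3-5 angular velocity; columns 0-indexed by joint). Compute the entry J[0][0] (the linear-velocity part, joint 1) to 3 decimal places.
4.950

axis z_0 = ẑ; lever o_n−o_0 = (-0.7071,-4.9497,6.0000)
cross product → J_v[:, 0] = (4.9497,-0.7071,0.0000)
J_ω[:, 0] = z_0
entry J[0][0] = 4.9497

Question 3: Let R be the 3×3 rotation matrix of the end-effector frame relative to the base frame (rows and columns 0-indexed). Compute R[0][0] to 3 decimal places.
End-effector x-axis (col 0 of R) = (0.9659,0.2588,0.0000)
R[0][0] = 0.9659

0.966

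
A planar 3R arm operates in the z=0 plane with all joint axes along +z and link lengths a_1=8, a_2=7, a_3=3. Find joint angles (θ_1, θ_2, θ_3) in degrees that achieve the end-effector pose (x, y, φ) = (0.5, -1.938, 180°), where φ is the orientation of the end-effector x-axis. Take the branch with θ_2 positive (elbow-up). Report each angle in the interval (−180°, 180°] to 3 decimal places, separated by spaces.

wrist centre = target − a_3·(cos φ, sin φ) = (3.5000, -1.9380)
cos θ_2 = (16.0058−8²−7²)/(2·8·7) = -0.8660; θ_2 = 149.9993° (elbow-up)
β = atan2(-1.9380,3.5000) = -28.9739°; ψ = atan2(3.5001,1.9379) = 61.0283°
θ_1 = β − ψ = -90.0022°
θ_3 = φ − θ_1 − θ_2 = 120.0029° (wrapped to (-180°,180°])

-90.002 149.999 120.003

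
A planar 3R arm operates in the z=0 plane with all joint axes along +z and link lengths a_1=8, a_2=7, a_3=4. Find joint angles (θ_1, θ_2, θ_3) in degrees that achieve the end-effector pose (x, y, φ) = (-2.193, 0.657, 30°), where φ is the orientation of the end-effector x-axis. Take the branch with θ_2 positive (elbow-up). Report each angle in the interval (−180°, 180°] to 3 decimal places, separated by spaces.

134.999 134.998 120.003

wrist centre = target − a_3·(cos φ, sin φ) = (-5.6571, -1.3430)
cos θ_2 = (33.8064−8²−7²)/(2·8·7) = -0.7071; θ_2 = 134.9983° (elbow-up)
β = atan2(-1.3430,-5.6571) = -166.6452°; ψ = atan2(4.9499,3.0504) = 58.3563°
θ_1 = β − ψ = -225.0015°
θ_3 = φ − θ_1 − θ_2 = 120.0032° (wrapped to (-180°,180°])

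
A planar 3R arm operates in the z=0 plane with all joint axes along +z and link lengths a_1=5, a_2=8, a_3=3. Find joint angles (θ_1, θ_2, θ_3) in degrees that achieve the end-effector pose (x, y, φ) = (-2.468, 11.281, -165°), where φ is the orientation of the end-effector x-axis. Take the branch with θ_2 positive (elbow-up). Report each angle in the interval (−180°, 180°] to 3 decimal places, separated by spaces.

59.997 45.002 90.001

wrist centre = target − a_3·(cos φ, sin φ) = (0.4298, 12.0575)
cos θ_2 = (145.5670−5²−8²)/(2·5·8) = 0.7071; θ_2 = 45.0016° (elbow-up)
β = atan2(12.0575,0.4298) = 87.9586°; ψ = atan2(5.6570,10.6567) = 27.9612°
θ_1 = β − ψ = 59.9974°
θ_3 = φ − θ_1 − θ_2 = 90.0010° (wrapped to (-180°,180°])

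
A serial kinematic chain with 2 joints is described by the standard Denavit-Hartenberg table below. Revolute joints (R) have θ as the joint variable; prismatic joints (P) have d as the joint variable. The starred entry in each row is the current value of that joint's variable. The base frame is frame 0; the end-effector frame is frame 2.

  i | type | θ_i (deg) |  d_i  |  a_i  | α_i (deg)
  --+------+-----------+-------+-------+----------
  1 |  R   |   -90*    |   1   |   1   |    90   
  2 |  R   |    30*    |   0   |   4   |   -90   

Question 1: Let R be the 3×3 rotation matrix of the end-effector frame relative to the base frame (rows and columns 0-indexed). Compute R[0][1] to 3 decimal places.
1.000

End-effector y-axis (col 1 of R) = (1.0000,0.0000,-0.0000)
R[0][1] = 1.0000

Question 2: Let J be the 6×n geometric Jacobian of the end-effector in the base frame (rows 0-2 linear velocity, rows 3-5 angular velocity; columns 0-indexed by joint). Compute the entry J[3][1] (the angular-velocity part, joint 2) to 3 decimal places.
axis z_1 = (-1.0000,-0.0000,0.0000); lever o_n−o_1 = (0.0000,-3.4641,2.0000)
cross product → J_v[:, 1] = (0.0000,2.0000,3.4641)
J_ω[:, 1] = z_1
entry J[3][1] = -1.0000

-1.000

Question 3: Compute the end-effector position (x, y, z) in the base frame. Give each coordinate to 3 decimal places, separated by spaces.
after link 1: o_1 = (0.0000, -1.0000, 1.0000)
after link 2: o_2 = (0.0000, -4.4641, 3.0000)

0.000 -4.464 3.000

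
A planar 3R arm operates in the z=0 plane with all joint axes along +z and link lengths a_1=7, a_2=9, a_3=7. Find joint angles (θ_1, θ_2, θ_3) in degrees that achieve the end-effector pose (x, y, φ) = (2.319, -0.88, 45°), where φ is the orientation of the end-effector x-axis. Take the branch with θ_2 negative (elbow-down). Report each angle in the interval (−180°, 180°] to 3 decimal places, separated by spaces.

wrist centre = target − a_3·(cos φ, sin φ) = (-2.6307, -5.8297)
cos θ_2 = (40.9068−7²−9²)/(2·7·9) = -0.7071; θ_2 = -134.9986° (elbow-down)
β = atan2(-5.8297,-2.6307) = -114.2879°; ψ = atan2(-6.3641,0.6362) = -84.2913°
θ_1 = β − ψ = -29.9966°
θ_3 = φ − θ_1 − θ_2 = -150.0049° (wrapped to (-180°,180°])

-29.997 -134.999 -150.005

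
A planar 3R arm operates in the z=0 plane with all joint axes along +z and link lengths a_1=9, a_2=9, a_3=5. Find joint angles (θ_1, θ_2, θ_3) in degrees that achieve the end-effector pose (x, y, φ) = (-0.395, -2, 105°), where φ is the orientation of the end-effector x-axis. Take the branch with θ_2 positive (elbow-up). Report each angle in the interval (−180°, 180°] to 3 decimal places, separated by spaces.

wrist centre = target − a_3·(cos φ, sin φ) = (0.8991, -6.8296)
cos θ_2 = (47.4522−9²−9²)/(2·9·9) = -0.7071; θ_2 = 134.9982° (elbow-up)
β = atan2(-6.8296,0.8991) = -82.5004°; ψ = atan2(6.3642,2.6362) = 67.4991°
θ_1 = β − ψ = -149.9995°
θ_3 = φ − θ_1 − θ_2 = 120.0012° (wrapped to (-180°,180°])

-149.999 134.998 120.001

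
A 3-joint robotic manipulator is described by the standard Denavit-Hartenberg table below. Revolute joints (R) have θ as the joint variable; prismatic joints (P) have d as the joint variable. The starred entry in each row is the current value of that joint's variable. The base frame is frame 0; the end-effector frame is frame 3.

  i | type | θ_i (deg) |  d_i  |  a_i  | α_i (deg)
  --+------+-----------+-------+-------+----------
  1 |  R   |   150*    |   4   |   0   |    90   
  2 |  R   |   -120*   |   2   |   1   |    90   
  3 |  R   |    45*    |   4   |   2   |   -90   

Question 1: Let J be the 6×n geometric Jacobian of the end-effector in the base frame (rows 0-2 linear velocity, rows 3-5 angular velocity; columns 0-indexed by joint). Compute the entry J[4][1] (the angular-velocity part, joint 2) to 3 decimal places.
0.866

axis z_1 = (0.5000,0.8660,0.0000); lever o_n−o_1 = (5.7525,0.6212,-0.0908)
cross product → J_v[:, 1] = (-0.0786,0.0454,-4.6712)
J_ω[:, 1] = z_1
entry J[4][1] = 0.8660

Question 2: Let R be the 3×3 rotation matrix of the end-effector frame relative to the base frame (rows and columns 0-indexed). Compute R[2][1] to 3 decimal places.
-0.500

End-effector y-axis (col 1 of R) = (-0.7500,0.4330,-0.5000)
R[2][1] = -0.5000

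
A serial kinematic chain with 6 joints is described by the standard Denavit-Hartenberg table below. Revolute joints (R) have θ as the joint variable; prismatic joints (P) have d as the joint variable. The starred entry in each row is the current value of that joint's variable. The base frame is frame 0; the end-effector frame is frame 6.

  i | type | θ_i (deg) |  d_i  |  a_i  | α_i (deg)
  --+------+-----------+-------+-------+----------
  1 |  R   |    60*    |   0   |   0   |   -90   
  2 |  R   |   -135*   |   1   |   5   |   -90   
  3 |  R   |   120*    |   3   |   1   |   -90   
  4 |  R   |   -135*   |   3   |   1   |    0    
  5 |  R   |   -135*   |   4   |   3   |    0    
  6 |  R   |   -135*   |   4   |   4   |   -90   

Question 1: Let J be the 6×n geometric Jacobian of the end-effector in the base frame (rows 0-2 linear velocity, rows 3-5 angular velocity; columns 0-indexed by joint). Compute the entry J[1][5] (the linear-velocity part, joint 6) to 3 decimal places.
-2.091

axis z_5 = (-0.1268,0.7803,-0.6124); lever o_n−o_5 = (3.1140,4.4947,-1.4495)
cross product → J_v[:, 5] = (1.6213,-2.0908,-3.0000)
J_ω[:, 5] = z_5
entry J[1][5] = -2.0908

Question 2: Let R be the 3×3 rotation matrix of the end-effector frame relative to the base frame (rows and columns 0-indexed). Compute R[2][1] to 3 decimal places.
End-effector y-axis (col 1 of R) = (0.1268,-0.7803,0.6124)
R[2][1] = 0.6124

0.612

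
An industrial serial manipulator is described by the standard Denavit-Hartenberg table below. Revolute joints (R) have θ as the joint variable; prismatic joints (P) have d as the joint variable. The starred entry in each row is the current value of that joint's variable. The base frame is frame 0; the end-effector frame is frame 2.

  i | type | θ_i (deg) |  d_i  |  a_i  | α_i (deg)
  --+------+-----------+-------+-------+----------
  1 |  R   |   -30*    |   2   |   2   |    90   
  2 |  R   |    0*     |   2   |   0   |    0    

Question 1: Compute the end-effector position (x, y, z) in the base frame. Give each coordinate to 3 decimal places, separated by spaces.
after link 1: o_1 = (1.7321, -1.0000, 2.0000)
after link 2: o_2 = (0.7321, -2.7321, 2.0000)

0.732 -2.732 2.000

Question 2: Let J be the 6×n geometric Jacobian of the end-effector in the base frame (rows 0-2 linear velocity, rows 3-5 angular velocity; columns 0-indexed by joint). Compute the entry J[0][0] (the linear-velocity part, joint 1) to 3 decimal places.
axis z_0 = ẑ; lever o_n−o_0 = (0.7321,-2.7321,2.0000)
cross product → J_v[:, 0] = (2.7321,0.7321,-0.0000)
J_ω[:, 0] = z_0
entry J[0][0] = 2.7321

2.732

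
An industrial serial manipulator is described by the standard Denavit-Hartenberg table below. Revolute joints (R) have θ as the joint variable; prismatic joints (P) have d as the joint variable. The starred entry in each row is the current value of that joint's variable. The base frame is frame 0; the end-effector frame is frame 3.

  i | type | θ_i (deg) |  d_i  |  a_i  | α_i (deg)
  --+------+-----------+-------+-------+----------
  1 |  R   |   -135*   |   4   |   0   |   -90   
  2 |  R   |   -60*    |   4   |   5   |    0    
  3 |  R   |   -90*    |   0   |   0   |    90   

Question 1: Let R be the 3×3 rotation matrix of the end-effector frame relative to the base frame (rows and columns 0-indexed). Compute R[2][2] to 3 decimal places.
End-effector z-axis (col 2 of R) = (0.3536,0.3536,-0.8660)
R[2][2] = -0.8660

-0.866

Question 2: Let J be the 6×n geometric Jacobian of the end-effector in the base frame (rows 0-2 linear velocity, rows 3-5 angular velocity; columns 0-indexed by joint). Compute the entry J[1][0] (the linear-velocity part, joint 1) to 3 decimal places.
1.061

axis z_0 = ẑ; lever o_n−o_0 = (1.0607,-4.5962,8.3301)
cross product → J_v[:, 0] = (4.5962,1.0607,-0.0000)
J_ω[:, 0] = z_0
entry J[1][0] = 1.0607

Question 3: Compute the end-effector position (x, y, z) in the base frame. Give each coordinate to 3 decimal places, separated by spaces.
after link 1: o_1 = (0.0000, 0.0000, 4.0000)
after link 2: o_2 = (1.0607, -4.5962, 8.3301)
after link 3: o_3 = (1.0607, -4.5962, 8.3301)

1.061 -4.596 8.330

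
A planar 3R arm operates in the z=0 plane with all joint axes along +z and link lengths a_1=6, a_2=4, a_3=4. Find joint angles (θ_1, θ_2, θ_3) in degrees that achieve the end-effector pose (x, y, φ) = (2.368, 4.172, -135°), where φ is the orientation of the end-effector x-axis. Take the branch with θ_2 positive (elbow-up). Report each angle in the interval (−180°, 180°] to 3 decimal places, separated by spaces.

30.005 59.988 135.007

wrist centre = target − a_3·(cos φ, sin φ) = (5.1964, 7.0004)
cos θ_2 = (76.0088−6²−4²)/(2·6·4) = 0.5002; θ_2 = 59.9878° (elbow-up)
β = atan2(7.0004,5.1964) = 53.4134°; ψ = atan2(3.4637,8.0007) = 23.4087°
θ_1 = β − ψ = 30.0047°
θ_3 = φ − θ_1 − θ_2 = 135.0075° (wrapped to (-180°,180°])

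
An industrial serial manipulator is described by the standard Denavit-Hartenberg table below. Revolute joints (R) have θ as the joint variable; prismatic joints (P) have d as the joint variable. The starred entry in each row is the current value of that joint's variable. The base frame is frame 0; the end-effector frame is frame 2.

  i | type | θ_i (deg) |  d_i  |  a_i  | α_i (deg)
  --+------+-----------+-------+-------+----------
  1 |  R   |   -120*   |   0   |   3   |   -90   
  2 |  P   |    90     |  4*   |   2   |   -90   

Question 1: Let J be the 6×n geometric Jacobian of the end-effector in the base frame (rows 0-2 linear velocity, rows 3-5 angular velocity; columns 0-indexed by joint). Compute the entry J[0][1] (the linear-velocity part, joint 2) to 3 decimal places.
prismatic axis z_1 = (0.8660,-0.5000,0.0000)
J_v[:, 1] = z_1; J_ω[:, 1] = (0,0,0)
entry J[0][1] = 0.8660

0.866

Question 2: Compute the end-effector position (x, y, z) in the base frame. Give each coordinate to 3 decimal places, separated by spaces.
after link 1: o_1 = (-1.5000, -2.5981, 0.0000)
after link 2: o_2 = (1.9641, -4.5981, -2.0000)

1.964 -4.598 -2.000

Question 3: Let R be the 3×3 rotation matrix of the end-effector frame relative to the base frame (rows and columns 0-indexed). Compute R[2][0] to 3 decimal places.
-1.000

End-effector x-axis (col 0 of R) = (0.0000,-0.0000,-1.0000)
R[2][0] = -1.0000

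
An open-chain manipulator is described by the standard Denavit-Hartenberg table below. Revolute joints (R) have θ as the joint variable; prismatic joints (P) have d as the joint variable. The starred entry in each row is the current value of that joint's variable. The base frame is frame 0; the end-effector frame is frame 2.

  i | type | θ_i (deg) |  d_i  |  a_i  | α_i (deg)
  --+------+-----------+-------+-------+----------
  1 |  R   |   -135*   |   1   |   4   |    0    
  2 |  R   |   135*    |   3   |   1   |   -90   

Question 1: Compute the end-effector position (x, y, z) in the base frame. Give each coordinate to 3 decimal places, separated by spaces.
after link 1: o_1 = (-2.8284, -2.8284, 1.0000)
after link 2: o_2 = (-1.8284, -2.8284, 4.0000)

-1.828 -2.828 4.000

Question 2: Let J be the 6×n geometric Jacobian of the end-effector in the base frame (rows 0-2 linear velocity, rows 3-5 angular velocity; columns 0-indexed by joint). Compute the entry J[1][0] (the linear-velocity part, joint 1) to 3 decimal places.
axis z_0 = ẑ; lever o_n−o_0 = (-1.8284,-2.8284,4.0000)
cross product → J_v[:, 0] = (2.8284,-1.8284,0.0000)
J_ω[:, 0] = z_0
entry J[1][0] = -1.8284

-1.828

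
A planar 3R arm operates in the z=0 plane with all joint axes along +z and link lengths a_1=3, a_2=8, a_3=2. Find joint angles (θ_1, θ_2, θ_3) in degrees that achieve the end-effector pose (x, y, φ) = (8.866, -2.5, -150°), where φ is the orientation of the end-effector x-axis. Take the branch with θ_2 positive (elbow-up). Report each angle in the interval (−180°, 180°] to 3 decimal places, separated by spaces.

wrist centre = target − a_3·(cos φ, sin φ) = (10.5981, -1.5000)
cos θ_2 = (114.5687−3²−8²)/(2·3·8) = 0.8660; θ_2 = 30.0013° (elbow-up)
β = atan2(-1.5000,10.5981) = -8.0559°; ψ = atan2(4.0002,9.9281) = 21.9451°
θ_1 = β − ψ = -30.0010°
θ_3 = φ − θ_1 − θ_2 = -150.0003° (wrapped to (-180°,180°])

-30.001 30.001 -150.000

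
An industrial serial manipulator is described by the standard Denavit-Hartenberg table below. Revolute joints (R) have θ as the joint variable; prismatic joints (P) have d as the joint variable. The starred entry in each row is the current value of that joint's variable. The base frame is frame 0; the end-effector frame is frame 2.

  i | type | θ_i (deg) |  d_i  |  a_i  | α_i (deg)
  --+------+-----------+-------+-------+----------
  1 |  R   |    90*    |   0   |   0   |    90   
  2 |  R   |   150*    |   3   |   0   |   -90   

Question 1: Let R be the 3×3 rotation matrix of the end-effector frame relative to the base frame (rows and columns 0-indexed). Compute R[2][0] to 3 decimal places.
0.500

End-effector x-axis (col 0 of R) = (-0.0000,-0.8660,0.5000)
R[2][0] = 0.5000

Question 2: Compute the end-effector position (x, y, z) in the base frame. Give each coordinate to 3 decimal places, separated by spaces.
3.000 -0.000 0.000

after link 1: o_1 = (0.0000, 0.0000, 0.0000)
after link 2: o_2 = (3.0000, -0.0000, 0.0000)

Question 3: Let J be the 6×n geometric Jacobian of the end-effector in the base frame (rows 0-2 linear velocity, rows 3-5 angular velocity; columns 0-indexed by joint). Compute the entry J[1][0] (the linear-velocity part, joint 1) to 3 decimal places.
axis z_0 = ẑ; lever o_n−o_0 = (3.0000,-0.0000,0.0000)
cross product → J_v[:, 0] = (0.0000,3.0000,-0.0000)
J_ω[:, 0] = z_0
entry J[1][0] = 3.0000

3.000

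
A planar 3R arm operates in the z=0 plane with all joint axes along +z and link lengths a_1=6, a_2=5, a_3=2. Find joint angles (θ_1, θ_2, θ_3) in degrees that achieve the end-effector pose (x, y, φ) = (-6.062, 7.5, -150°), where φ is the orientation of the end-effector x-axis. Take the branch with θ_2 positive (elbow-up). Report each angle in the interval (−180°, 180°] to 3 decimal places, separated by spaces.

wrist centre = target − a_3·(cos φ, sin φ) = (-4.3299, 8.5000)
cos θ_2 = (90.9985−6²−5²)/(2·6·5) = 0.5000; θ_2 = 60.0017° (elbow-up)
β = atan2(8.5000,-4.3299) = 116.9946°; ψ = atan2(4.3302,8.4999) = 26.9963°
θ_1 = β − ψ = 89.9983°
θ_3 = φ − θ_1 − θ_2 = 60.0000° (wrapped to (-180°,180°])

89.998 60.002 60.000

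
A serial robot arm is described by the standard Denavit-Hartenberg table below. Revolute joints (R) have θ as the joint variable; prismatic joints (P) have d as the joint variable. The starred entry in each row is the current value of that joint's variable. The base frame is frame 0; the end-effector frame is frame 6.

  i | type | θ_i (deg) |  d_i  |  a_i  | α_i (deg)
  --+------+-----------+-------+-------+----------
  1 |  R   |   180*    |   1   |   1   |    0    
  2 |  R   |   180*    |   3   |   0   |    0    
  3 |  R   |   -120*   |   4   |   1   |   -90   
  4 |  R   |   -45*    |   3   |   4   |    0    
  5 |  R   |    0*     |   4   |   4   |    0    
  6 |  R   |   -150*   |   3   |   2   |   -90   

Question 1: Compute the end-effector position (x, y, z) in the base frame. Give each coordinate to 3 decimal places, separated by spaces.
after link 1: o_1 = (-1.0000, 0.0000, 1.0000)
after link 2: o_2 = (-1.0000, 0.0000, 4.0000)
after link 3: o_3 = (-1.5000, -0.8660, 8.0000)
after link 4: o_4 = (-0.3161, -4.8155, 10.8284)
after link 5: o_5 = (1.7338, -9.2650, 13.6569)
after link 6: o_6 = (5.2978, -9.0920, 13.1392)

5.298 -9.092 13.139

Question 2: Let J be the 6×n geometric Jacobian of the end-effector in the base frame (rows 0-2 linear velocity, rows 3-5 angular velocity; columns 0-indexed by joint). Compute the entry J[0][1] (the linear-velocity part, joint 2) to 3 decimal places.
axis z_1 = (0.0000,0.0000,1.0000); lever o_n−o_1 = (6.2978,-9.0920,12.1392)
cross product → J_v[:, 1] = (9.0920,6.2978,-0.0000)
J_ω[:, 1] = z_1
entry J[0][1] = 9.0920

9.092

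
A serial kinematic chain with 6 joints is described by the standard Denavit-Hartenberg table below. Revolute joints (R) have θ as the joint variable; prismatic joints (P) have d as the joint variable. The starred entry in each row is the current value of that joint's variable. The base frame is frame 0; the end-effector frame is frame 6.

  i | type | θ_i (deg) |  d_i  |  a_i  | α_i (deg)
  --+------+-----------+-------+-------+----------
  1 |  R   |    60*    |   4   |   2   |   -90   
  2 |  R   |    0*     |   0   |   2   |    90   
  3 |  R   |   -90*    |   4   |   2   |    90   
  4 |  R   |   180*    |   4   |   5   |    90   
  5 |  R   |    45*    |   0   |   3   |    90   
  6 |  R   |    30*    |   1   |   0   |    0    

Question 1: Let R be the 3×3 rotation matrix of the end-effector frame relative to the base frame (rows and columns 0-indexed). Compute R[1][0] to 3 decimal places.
-0.224

End-effector x-axis (col 0 of R) = (-0.8365,-0.2241,0.5000)
R[1][0] = -0.2241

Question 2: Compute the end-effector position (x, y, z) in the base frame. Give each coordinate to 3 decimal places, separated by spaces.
-5.755 1.689 8.000

after link 1: o_1 = (1.0000, 1.7321, 4.0000)
after link 2: o_2 = (2.0000, 3.4641, 4.0000)
after link 3: o_3 = (3.7321, 2.4641, 8.0000)
after link 4: o_4 = (-2.5981, 1.5000, 8.0000)
after link 5: o_5 = (-5.4959, 0.7235, 8.0000)
after link 6: o_6 = (-5.7547, 1.6895, 8.0000)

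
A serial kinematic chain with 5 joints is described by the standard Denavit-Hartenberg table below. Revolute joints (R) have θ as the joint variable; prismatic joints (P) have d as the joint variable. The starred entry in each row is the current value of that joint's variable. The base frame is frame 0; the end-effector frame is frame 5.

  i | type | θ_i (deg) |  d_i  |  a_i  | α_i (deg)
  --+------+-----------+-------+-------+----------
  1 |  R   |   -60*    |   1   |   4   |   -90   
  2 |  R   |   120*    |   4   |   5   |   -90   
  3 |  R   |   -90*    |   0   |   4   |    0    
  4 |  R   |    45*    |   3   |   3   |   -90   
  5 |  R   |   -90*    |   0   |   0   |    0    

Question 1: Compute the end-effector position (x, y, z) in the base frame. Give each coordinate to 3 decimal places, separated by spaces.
7.686 6.930 -3.667

after link 1: o_1 = (2.0000, -3.4641, 1.0000)
after link 2: o_2 = (4.2141, 0.7010, -3.3301)
after link 3: o_3 = (7.6782, 2.7010, -3.3301)
after link 4: o_4 = (7.6860, 6.9302, -3.6672)
after link 5: o_5 = (7.6860, 6.9302, -3.6672)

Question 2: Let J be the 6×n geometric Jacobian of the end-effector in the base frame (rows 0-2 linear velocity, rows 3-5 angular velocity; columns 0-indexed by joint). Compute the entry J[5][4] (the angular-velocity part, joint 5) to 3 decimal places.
axis z_4 = (-0.7891,-0.0474,-0.6124); lever o_n−o_4 = (0.0000,0.0000,0.0000)
cross product → J_v[:, 4] = (0.0000,0.0000,0.0000)
J_ω[:, 4] = z_4
entry J[5][4] = -0.6124

-0.612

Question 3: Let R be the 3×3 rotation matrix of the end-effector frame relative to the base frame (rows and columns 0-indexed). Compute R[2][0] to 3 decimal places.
End-effector x-axis (col 0 of R) = (-0.4330,0.7500,0.5000)
R[2][0] = 0.5000

0.500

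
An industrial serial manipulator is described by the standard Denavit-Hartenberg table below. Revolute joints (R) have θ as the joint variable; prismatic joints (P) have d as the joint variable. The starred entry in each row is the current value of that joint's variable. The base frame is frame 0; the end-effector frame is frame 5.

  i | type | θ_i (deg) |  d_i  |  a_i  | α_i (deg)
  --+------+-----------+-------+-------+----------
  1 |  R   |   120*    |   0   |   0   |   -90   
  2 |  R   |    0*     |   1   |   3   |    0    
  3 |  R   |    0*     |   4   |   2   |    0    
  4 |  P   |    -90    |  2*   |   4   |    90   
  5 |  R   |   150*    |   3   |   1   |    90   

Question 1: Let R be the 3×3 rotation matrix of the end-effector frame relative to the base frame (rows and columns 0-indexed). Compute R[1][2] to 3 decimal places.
-0.433

End-effector z-axis (col 2 of R) = (-0.7500,-0.4330,0.5000)
R[1][2] = -0.4330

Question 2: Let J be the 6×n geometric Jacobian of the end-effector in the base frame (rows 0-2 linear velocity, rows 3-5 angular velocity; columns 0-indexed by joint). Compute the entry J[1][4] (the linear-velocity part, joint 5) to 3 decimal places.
0.433

axis z_4 = (0.5000,-0.8660,0.0000); lever o_n−o_4 = (1.0670,-2.8481,-0.8660)
cross product → J_v[:, 4] = (0.7500,0.4330,-0.5000)
J_ω[:, 4] = z_4
entry J[1][4] = 0.4330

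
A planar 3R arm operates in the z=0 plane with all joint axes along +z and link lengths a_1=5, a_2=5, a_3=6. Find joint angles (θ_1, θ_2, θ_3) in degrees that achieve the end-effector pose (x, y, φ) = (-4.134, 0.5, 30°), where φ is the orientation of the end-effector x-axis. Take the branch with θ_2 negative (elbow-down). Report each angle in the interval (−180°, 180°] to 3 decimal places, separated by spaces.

wrist centre = target − a_3·(cos φ, sin φ) = (-9.3302, -2.5000)
cos θ_2 = (93.3017−5²−5²)/(2·5·5) = 0.8660; θ_2 = -29.9989° (elbow-down)
β = atan2(-2.5000,-9.3302) = -165.0000°; ψ = atan2(-2.4999,9.3302) = -14.9995°
θ_1 = β − ψ = -150.0006°
θ_3 = φ − θ_1 − θ_2 = -150.0005° (wrapped to (-180°,180°])

-150.001 -29.999 -150.001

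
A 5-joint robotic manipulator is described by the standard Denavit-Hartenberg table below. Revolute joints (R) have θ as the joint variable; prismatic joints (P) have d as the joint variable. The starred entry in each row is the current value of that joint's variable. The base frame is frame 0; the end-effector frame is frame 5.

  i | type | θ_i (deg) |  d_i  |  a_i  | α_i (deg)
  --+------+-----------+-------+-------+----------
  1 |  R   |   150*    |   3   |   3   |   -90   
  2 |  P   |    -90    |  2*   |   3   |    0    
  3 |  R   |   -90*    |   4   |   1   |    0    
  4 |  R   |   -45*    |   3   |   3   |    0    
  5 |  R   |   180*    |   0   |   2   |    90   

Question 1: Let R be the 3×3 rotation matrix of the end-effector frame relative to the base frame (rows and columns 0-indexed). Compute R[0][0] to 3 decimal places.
End-effector x-axis (col 0 of R) = (-0.6124,0.3536,0.7071)
R[0][0] = -0.6124

-0.612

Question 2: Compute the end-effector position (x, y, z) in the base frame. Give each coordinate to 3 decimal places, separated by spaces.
after link 1: o_1 = (-2.5981, 1.5000, 3.0000)
after link 2: o_2 = (-3.5981, -0.2321, 6.0000)
after link 3: o_3 = (-4.7321, -4.1962, 6.0000)
after link 4: o_4 = (-4.3949, -7.8549, 3.8787)
after link 5: o_5 = (-5.6197, -7.1478, 5.2929)

-5.620 -7.148 5.293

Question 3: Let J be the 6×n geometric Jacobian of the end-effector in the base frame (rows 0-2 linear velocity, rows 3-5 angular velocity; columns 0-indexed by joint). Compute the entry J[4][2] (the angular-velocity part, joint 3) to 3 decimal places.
-0.866

axis z_2 = (-0.5000,-0.8660,0.0000); lever o_n−o_2 = (-2.0216,-6.9157,-0.7071)
cross product → J_v[:, 2] = (0.6124,-0.3536,1.7071)
J_ω[:, 2] = z_2
entry J[4][2] = -0.8660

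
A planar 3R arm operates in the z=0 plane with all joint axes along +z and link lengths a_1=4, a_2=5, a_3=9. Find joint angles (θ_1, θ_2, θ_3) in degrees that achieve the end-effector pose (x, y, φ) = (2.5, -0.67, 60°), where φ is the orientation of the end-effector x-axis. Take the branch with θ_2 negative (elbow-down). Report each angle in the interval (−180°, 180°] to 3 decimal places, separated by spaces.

wrist centre = target − a_3·(cos φ, sin φ) = (-2.0000, -8.4642)
cos θ_2 = (75.6432−4²−5²)/(2·4·5) = 0.8661; θ_2 = -29.9938° (elbow-down)
β = atan2(-8.4642,-2.0000) = -103.2945°; ψ = atan2(-2.4995,8.3304) = -16.7019°
θ_1 = β − ψ = -86.5926°
θ_3 = φ − θ_1 − θ_2 = 176.5865° (wrapped to (-180°,180°])

-86.593 -29.994 176.586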